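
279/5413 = 279/5413 = 0.05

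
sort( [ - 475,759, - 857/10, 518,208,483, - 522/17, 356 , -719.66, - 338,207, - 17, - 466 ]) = [ - 719.66, - 475, - 466, - 338, - 857/10, - 522/17, - 17, 207,208,356,483, 518,759] 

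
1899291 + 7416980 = 9316271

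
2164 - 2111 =53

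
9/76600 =9/76600 = 0.00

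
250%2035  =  250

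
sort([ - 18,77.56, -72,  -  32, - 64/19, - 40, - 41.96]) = [-72, - 41.96, -40, - 32, - 18, - 64/19,77.56] 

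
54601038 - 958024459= - 903423421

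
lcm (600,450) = 1800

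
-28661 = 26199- 54860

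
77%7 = 0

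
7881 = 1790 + 6091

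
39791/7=39791/7  =  5684.43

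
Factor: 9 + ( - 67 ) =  - 2^1* 29^1 = - 58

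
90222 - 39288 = 50934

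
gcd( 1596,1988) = 28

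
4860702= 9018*539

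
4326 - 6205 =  - 1879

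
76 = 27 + 49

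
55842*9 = 502578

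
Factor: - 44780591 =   -  1399^1*32009^1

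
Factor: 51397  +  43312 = 94709=94709^1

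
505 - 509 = - 4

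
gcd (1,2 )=1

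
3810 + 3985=7795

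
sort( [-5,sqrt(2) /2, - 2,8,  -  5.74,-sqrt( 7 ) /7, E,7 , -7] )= [-7, - 5.74,-5,-2, - sqrt( 7 ) /7,sqrt( 2)/2,E, 7, 8 ]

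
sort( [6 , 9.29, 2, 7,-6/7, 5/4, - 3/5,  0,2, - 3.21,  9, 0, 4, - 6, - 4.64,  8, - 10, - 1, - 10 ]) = [-10, - 10,- 6 ,-4.64, - 3.21, - 1, - 6/7 , - 3/5, 0, 0, 5/4,2, 2, 4,6, 7, 8,9, 9.29 ]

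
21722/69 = 314+56/69 = 314.81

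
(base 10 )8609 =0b10000110100001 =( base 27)BLN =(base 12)4b95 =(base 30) 9GT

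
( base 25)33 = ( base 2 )1001110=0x4E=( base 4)1032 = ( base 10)78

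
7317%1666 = 653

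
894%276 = 66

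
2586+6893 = 9479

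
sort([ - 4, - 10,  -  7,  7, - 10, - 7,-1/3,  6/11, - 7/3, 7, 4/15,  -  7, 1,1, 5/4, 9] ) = [ - 10, - 10, - 7, - 7,-7,-4, -7/3, - 1/3, 4/15,  6/11,1, 1 , 5/4, 7, 7,9 ] 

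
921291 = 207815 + 713476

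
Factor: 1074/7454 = 537/3727=3^1* 179^1*3727^(-1) 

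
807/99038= 807/99038 = 0.01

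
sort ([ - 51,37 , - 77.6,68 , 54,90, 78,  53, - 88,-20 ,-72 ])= [ - 88, - 77.6, - 72, -51,-20,  37, 53, 54,68,  78, 90]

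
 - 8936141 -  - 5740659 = -3195482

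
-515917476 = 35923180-551840656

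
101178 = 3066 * 33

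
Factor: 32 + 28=60 =2^2* 3^1*5^1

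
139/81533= 139/81533 = 0.00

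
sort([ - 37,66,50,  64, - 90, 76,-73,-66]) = [ - 90, - 73, - 66, -37,50,  64,66, 76 ] 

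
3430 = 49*70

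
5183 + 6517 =11700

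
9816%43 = 12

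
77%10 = 7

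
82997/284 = 82997/284=292.24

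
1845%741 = 363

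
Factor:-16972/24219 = -2^2*3^ ( - 4)*13^(  -  1) * 23^( - 1 ) * 4243^1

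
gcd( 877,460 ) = 1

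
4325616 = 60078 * 72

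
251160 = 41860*6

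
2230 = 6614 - 4384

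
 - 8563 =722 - 9285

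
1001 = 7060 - 6059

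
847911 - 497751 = 350160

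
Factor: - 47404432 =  - 2^4 *17^1* 174281^1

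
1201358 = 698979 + 502379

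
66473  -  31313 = 35160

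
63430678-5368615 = 58062063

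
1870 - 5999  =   - 4129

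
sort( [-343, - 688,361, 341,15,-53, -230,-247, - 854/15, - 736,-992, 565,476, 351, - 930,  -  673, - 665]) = [  -  992,- 930,  -  736, - 688,-673, - 665, - 343, - 247,  -  230,  -  854/15, - 53,15,341,351, 361,476,565 ] 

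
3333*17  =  56661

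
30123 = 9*3347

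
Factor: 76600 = 2^3*5^2*383^1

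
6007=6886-879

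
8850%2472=1434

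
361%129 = 103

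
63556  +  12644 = 76200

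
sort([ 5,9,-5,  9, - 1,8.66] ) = [-5, - 1,5, 8.66,9, 9]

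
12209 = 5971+6238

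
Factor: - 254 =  - 2^1*127^1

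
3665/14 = 261 + 11/14 = 261.79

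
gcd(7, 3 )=1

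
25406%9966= 5474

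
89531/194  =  461+1/2 = 461.50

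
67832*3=203496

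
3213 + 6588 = 9801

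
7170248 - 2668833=4501415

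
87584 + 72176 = 159760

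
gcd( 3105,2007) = 9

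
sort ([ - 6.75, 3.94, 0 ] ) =[  -  6.75,0, 3.94]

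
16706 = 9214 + 7492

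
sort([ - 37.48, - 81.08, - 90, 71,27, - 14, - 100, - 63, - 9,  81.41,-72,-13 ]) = [ - 100, - 90, - 81.08,-72, - 63 , - 37.48, - 14, - 13,- 9,27,  71,81.41]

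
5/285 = 1/57  =  0.02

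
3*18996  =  56988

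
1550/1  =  1550 = 1550.00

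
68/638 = 34/319  =  0.11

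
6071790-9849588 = -3777798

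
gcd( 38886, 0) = 38886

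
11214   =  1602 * 7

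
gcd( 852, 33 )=3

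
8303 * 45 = 373635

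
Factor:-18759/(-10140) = 37/20 = 2^ ( -2 )*5^(  -  1 )* 37^1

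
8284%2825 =2634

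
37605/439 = 85 + 290/439 = 85.66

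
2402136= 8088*297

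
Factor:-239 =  - 239^1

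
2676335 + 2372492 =5048827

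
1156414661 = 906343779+250070882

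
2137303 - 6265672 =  - 4128369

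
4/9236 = 1/2309 = 0.00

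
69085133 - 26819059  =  42266074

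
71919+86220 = 158139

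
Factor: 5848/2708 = 2^1 * 17^1 * 43^1*677^( - 1) = 1462/677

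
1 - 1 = 0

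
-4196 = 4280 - 8476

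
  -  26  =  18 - 44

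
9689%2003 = 1677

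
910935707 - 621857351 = 289078356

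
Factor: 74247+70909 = 145156 = 2^2 * 11^1 * 3299^1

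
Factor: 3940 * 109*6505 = 2793637300 = 2^2 * 5^2  *  109^1*197^1*1301^1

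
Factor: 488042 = 2^1*244021^1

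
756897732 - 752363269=4534463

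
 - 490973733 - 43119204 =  - 534092937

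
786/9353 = 786/9353 =0.08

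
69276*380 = 26324880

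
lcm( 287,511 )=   20951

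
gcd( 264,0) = 264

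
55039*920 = 50635880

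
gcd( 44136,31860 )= 36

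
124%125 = 124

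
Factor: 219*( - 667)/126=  - 2^( - 1 )*3^( - 1 )*7^(-1)*23^1*29^1  *  73^1 = - 48691/42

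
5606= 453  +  5153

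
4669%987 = 721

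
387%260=127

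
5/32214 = 5/32214 = 0.00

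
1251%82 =21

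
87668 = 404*217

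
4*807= 3228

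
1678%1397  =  281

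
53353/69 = 773 + 16/69 = 773.23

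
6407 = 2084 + 4323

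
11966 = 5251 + 6715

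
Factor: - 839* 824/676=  - 2^1*13^( - 2)*103^1*839^1 =- 172834/169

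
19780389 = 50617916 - 30837527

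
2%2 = 0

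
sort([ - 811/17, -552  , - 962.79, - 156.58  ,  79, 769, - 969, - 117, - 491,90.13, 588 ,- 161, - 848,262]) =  [ - 969, - 962.79, - 848,  -  552, - 491,-161, - 156.58,-117, - 811/17,79,90.13,262,588 , 769]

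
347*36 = 12492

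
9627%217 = 79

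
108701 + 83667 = 192368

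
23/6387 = 23/6387 = 0.00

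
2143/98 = 2143/98 = 21.87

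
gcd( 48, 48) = 48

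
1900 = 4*475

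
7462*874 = 6521788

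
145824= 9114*16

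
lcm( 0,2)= 0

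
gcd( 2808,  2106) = 702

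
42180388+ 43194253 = 85374641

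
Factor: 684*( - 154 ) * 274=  - 28862064 = -2^4*3^2*7^1*11^1*19^1*137^1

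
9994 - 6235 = 3759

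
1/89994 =1/89994 = 0.00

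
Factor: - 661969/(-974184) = 2^ ( - 3 )*3^ ( - 1)*7^1*11^1*8597^1*40591^( - 1)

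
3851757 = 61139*63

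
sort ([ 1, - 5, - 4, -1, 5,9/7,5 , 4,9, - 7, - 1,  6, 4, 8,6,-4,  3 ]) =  [ - 7, - 5, - 4,-4,- 1, - 1,1,9/7 , 3,4,4, 5,5,  6 , 6, 8, 9 ]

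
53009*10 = 530090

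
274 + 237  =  511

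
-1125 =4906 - 6031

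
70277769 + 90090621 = 160368390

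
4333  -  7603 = -3270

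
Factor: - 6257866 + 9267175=3009309 = 3^1 *1003103^1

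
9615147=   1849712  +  7765435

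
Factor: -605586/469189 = -2^1* 3^1 * 7^( - 1)*97^( - 1)*691^( - 1)*100931^1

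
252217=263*959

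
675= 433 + 242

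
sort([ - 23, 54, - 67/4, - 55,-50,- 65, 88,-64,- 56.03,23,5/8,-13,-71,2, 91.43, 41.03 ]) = [ - 71, - 65, - 64,- 56.03, - 55,-50,- 23, - 67/4, - 13,5/8 , 2,23,41.03,54, 88 , 91.43 ]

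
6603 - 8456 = - 1853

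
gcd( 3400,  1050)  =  50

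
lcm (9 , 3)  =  9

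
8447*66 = 557502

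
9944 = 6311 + 3633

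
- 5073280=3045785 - 8119065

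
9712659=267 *36377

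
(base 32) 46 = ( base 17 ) 7f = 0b10000110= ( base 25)59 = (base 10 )134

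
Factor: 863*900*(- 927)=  - 720000900 = -  2^2 * 3^4*5^2*103^1*863^1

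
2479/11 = 2479/11 =225.36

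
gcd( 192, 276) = 12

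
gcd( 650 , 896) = 2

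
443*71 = 31453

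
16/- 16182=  - 1 + 8083/8091=-0.00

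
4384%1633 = 1118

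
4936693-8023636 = -3086943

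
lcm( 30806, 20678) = 1509494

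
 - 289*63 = - 18207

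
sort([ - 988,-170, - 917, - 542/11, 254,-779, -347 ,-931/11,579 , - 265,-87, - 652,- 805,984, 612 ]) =[ - 988, - 917, - 805, - 779 ,  -  652,- 347, -265, - 170, - 87, - 931/11,  -  542/11, 254,579, 612, 984 ]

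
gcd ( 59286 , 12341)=41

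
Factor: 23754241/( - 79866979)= - 7^1*37^( - 1)*2158567^( - 1)*3393463^1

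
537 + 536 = 1073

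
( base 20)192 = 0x246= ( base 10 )582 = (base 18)1e6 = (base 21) 16F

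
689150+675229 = 1364379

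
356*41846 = 14897176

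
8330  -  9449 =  - 1119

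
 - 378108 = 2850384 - 3228492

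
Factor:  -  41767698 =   -  2^1 *3^1  *  7^2*142067^1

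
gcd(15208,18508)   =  4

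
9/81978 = 3/27326= 0.00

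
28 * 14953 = 418684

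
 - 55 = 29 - 84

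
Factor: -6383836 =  -2^2 *709^1*2251^1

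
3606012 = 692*5211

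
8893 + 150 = 9043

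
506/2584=253/1292 = 0.20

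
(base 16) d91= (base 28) 4c1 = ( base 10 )3473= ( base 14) 13a1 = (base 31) 3j1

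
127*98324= 12487148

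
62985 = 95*663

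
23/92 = 1/4= 0.25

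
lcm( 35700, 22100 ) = 464100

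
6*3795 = 22770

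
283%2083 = 283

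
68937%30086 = 8765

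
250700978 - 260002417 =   -  9301439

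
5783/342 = 5783/342 = 16.91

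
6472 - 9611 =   -  3139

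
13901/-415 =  - 13901/415= - 33.50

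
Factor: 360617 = 23^1*15679^1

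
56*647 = 36232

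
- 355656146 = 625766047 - 981422193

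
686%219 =29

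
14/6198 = 7/3099 = 0.00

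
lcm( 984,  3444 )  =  6888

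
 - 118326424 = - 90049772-28276652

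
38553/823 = 38553/823 =46.84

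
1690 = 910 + 780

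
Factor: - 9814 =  - 2^1*7^1*701^1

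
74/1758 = 37/879 = 0.04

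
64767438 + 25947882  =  90715320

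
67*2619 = 175473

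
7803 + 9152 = 16955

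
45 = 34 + 11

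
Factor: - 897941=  - 11^2*41^1*181^1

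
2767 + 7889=10656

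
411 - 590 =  - 179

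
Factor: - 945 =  - 3^3*5^1*7^1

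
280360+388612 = 668972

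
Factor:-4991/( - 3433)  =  7^1 * 23^1*31^1 *3433^(-1 ) 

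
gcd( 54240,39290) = 10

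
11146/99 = 11146/99 = 112.59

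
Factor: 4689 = 3^2*521^1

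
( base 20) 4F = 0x5F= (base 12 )7B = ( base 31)32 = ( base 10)95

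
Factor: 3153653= 17^1 * 47^1*3947^1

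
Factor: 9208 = 2^3*1151^1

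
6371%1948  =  527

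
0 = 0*1748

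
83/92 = 83/92 = 0.90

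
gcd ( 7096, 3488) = 8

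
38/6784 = 19/3392=0.01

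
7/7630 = 1/1090 = 0.00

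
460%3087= 460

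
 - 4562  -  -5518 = 956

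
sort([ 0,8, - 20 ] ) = [ - 20,0,8] 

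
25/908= 25/908 = 0.03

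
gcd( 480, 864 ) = 96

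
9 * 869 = 7821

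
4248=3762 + 486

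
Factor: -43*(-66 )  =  2838 = 2^1*3^1 * 11^1*43^1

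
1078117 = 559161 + 518956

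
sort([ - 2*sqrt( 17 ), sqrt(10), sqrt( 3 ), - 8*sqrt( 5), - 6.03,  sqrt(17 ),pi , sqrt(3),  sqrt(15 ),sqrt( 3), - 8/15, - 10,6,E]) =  [-8 *sqrt( 5 ), - 10 , - 2*sqrt( 17), - 6.03, - 8/15, sqrt(3),sqrt( 3),  sqrt( 3),E,pi , sqrt( 10),sqrt(15), sqrt( 17 ),6]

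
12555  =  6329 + 6226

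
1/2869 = 1/2869= 0.00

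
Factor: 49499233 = 7^1*317^1*22307^1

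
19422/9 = 2158 = 2158.00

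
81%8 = 1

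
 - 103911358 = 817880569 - 921791927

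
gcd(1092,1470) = 42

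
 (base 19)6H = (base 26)51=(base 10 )131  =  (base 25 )56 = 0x83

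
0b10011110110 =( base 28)1ha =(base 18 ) 3GA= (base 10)1270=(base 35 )11a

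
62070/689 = 62070/689 = 90.09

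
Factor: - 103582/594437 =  - 134/769 = - 2^1*67^1*769^( - 1 )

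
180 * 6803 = 1224540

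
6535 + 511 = 7046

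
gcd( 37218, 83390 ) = 2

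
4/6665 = 4/6665 = 0.00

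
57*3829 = 218253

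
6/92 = 3/46 = 0.07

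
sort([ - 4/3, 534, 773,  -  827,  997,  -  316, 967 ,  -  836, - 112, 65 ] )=[ - 836, - 827,-316, - 112,-4/3, 65, 534 , 773,967,997] 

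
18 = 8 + 10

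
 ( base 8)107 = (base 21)38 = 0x47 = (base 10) 71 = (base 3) 2122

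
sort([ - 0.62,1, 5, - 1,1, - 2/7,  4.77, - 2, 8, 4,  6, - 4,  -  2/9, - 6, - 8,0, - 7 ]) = [ - 8 ,-7,  -  6, - 4,  -  2 , - 1, - 0.62, - 2/7, - 2/9,0,1,1,  4, 4.77,5,6,8 ]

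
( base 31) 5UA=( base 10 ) 5745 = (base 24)9n9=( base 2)1011001110001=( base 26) 8cp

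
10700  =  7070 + 3630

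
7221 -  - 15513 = 22734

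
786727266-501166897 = 285560369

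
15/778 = 15/778 = 0.02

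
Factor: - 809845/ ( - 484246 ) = 2^( - 1)*5^1*7^( - 1)*34589^( - 1)*161969^1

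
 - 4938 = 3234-8172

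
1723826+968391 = 2692217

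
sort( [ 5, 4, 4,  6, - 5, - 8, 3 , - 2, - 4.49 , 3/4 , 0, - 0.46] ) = [  -  8, - 5, - 4.49, - 2, - 0.46,0, 3/4, 3,4, 4,5,  6 ]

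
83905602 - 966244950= - 882339348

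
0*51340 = 0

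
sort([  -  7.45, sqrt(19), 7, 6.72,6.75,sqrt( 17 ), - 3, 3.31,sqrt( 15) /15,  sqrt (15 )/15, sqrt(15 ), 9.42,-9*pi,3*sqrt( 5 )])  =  [ - 9*pi, - 7.45,-3, sqrt (15) /15,sqrt( 15)/15, 3.31, sqrt (15 ), sqrt ( 17 ),sqrt( 19),3*sqrt ( 5),6.72,6.75,  7,9.42]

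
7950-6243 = 1707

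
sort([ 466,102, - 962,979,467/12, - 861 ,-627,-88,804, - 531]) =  [-962, - 861,-627, - 531, - 88,467/12,102,466,804,  979 ] 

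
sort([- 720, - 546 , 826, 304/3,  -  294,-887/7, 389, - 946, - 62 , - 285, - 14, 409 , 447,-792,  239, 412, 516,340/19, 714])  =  [ - 946 , - 792, - 720, - 546, - 294, - 285,  -  887/7, - 62, - 14,  340/19, 304/3,  239,389, 409,412 , 447 , 516,714, 826]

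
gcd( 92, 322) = 46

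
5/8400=1/1680 = 0.00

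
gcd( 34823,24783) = 1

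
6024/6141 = 2008/2047 = 0.98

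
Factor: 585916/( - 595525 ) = -2^2*5^ (  -  2)*7^( - 1 ) *29^1*41^( - 1 )*83^(  -  1 )*5051^1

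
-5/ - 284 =5/284 = 0.02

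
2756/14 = 196+6/7 = 196.86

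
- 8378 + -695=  - 9073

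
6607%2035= 502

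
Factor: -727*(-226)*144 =23659488 = 2^5*3^2*113^1*727^1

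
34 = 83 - 49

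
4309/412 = 4309/412 =10.46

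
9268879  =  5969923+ 3298956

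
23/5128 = 23/5128 = 0.00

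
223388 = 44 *5077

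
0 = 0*6700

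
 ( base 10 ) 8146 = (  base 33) 7FS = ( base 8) 17722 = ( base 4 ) 1333102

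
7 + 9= 16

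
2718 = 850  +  1868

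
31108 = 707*44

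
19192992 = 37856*507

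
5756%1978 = 1800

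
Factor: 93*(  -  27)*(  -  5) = 12555= 3^4*5^1*31^1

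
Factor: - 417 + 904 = 487 = 487^1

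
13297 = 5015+8282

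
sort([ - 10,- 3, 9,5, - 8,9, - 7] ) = [ - 10 ,- 8, - 7 , - 3,5,  9, 9 ]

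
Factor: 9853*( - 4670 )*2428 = -111720802280 = -2^3*5^1*59^1*167^1* 467^1*607^1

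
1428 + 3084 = 4512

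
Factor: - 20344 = -2^3*2543^1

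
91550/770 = 118+69/77 = 118.90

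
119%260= 119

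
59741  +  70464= 130205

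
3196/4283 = 3196/4283 = 0.75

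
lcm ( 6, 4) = 12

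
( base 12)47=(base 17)34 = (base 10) 55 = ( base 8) 67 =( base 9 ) 61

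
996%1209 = 996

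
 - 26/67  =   - 1 + 41/67=-0.39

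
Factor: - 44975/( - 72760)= 8995/14552 = 2^( - 3) * 5^1*7^1*17^( - 1)*107^( - 1)*257^1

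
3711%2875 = 836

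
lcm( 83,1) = 83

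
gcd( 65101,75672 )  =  1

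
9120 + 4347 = 13467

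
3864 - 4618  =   - 754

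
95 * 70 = 6650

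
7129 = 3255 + 3874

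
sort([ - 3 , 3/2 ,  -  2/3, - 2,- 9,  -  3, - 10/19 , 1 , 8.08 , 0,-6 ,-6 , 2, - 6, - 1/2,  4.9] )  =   [ - 9, -6, - 6,  -  6, - 3, -3, - 2, - 2/3, - 10/19,-1/2,0, 1 , 3/2, 2,4.9, 8.08]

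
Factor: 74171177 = 74171177^1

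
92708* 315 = 29203020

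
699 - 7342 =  -6643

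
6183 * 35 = 216405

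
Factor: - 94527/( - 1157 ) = 3^5*13^( - 1 )*89^( - 1)*389^1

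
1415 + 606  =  2021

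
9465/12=788  +  3/4 = 788.75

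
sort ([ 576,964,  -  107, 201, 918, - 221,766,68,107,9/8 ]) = [  -  221,-107,9/8,68, 107,201,576,766,918, 964]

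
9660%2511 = 2127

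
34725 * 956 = 33197100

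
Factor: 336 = 2^4*3^1*7^1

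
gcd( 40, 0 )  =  40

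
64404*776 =49977504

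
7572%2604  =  2364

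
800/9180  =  40/459 = 0.09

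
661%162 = 13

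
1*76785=76785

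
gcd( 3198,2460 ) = 246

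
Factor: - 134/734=  -  67^1*367^ ( - 1)   =  - 67/367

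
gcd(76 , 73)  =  1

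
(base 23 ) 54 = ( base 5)434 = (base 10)119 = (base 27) 4B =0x77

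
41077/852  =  41077/852 = 48.21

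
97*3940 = 382180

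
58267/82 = 710  +  47/82 = 710.57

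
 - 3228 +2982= -246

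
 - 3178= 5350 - 8528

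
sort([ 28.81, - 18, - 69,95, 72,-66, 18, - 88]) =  [ - 88, - 69, - 66,-18,18,28.81, 72,95]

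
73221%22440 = 5901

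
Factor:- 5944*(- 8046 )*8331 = 398433607344 = 2^4 * 3^4*149^1*743^1*2777^1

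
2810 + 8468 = 11278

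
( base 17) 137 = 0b101011011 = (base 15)182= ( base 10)347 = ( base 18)115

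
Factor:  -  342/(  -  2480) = 171/1240=2^( - 3)*3^2*5^(  -  1)*19^1*31^( - 1) 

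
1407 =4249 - 2842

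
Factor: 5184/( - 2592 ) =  - 2 = - 2^1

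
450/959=450/959  =  0.47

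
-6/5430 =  -1+904/905 = -0.00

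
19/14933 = 19/14933= 0.00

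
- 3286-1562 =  - 4848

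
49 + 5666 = 5715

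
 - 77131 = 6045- 83176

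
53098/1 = 53098 =53098.00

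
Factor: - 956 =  - 2^2*239^1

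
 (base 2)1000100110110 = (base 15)148B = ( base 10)4406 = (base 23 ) 87D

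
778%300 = 178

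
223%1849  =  223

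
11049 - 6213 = 4836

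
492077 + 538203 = 1030280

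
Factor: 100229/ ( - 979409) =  - 23^ ( -1)*73^1*97^(-1)*439^( - 1)*1373^1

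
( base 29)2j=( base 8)115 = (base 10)77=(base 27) 2N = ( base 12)65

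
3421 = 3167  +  254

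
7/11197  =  7/11197  =  0.00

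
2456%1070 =316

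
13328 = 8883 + 4445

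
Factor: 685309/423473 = 73^( - 1 ) * 401^1*1709^1 * 5801^( - 1) 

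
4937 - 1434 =3503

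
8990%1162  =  856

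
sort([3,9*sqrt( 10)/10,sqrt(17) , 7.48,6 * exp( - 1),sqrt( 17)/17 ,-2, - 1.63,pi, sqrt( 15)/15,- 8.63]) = [-8.63,-2, - 1.63,sqrt(17) /17, sqrt(15 ) /15,6 * exp( - 1 ),9*sqrt(10)/10,3,pi, sqrt(17) , 7.48 ]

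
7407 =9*823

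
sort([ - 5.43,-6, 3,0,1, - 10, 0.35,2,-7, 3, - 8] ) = [-10,-8 ,-7,-6,-5.43,0, 0.35,1, 2, 3, 3]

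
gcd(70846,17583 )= 1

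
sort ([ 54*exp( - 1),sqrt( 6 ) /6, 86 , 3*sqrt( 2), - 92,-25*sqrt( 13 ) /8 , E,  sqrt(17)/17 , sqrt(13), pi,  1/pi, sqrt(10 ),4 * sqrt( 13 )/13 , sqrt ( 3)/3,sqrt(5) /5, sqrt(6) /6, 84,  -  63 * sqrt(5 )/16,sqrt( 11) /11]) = [ - 92, - 25*sqrt( 13)/8, - 63 * sqrt ( 5 )/16 , sqrt( 17 )/17,sqrt(11)/11,1/pi,sqrt(6 )/6, sqrt( 6 )/6, sqrt( 5) /5,  sqrt( 3)/3,4*sqrt ( 13 ) /13,  E,pi, sqrt( 10 ), sqrt( 13),3  *sqrt(2 ) , 54 * exp(-1 ), 84,86 ] 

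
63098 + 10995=74093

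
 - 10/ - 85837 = 10/85837=0.00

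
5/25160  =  1/5032 = 0.00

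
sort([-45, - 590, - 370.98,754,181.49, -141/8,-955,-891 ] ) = [-955, - 891, - 590, - 370.98,  -  45,-141/8,181.49,754]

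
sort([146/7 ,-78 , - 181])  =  [ - 181, - 78,146/7]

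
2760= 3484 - 724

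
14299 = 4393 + 9906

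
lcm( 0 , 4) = 0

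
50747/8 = 6343+ 3/8 = 6343.38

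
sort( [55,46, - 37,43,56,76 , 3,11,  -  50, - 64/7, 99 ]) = [ - 50,  -  37, - 64/7,3, 11, 43,  46,55  ,  56,76,  99 ] 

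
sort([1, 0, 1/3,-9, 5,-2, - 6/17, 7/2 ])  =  [ -9,-2, - 6/17  ,  0, 1/3, 1, 7/2,5]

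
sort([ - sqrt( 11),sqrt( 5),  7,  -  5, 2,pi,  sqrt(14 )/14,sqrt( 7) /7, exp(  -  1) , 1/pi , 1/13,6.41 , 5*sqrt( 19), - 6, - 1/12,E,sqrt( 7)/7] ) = [-6,- 5,-sqrt(11), - 1/12,1/13, sqrt( 14) /14,  1/pi,exp(- 1), sqrt( 7 )/7, sqrt( 7 )/7, 2, sqrt( 5), E, pi,  6.41,  7  ,  5*sqrt(19)]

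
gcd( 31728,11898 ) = 3966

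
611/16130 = 611/16130 = 0.04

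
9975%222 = 207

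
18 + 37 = 55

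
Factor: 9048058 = 2^1 * 29^1*73^1 * 2137^1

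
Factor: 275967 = 3^4 * 3407^1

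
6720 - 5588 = 1132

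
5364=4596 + 768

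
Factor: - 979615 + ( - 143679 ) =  - 2^1*197^1*2851^1 = - 1123294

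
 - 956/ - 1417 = 956/1417 = 0.67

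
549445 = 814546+  -  265101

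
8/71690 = 4/35845 = 0.00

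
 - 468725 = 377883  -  846608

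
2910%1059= 792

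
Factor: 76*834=2^3  *3^1 * 19^1* 139^1 = 63384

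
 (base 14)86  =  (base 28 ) 46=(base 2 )1110110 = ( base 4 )1312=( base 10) 118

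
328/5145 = 328/5145 = 0.06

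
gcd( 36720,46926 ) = 54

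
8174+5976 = 14150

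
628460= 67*9380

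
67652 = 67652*1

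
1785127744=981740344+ 803387400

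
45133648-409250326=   -  364116678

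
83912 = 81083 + 2829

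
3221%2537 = 684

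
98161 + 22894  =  121055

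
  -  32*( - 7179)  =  229728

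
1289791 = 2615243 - 1325452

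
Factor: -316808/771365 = -2^3*5^ ( - 1)*7^( - 1 )*199^2*22039^( - 1) 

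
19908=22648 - 2740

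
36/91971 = 4/10219 = 0.00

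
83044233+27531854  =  110576087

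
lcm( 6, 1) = 6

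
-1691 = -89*19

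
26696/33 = 26696/33 =808.97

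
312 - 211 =101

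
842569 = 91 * 9259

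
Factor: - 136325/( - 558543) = 3^( - 1)*5^2*7^1*239^(  -  1 ) = 175/717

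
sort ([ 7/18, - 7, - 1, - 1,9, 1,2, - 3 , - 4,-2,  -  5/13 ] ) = [-7, - 4, - 3, - 2, - 1  , - 1 ,-5/13, 7/18,1,2, 9]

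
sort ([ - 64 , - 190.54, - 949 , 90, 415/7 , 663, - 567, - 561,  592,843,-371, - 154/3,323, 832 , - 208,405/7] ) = [-949,-567, - 561, - 371, - 208  , - 190.54, - 64, - 154/3, 405/7 , 415/7, 90,  323, 592, 663,832, 843 ] 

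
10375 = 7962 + 2413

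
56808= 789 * 72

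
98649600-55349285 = 43300315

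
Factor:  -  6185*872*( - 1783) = 2^3*5^1 *109^1*1237^1 * 1783^1=9616289560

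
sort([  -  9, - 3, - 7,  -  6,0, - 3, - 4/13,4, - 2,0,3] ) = [  -  9, - 7, - 6, - 3, - 3, - 2, - 4/13,0  ,  0,3 , 4 ] 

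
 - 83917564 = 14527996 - 98445560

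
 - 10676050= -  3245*3290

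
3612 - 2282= 1330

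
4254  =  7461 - 3207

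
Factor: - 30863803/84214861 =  - 41^(-1)* 113^1*273131^1*2054021^( - 1 )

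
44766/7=44766/7 = 6395.14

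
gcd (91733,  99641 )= 1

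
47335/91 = 520 + 15/91=520.16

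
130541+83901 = 214442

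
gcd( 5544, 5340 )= 12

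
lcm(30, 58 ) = 870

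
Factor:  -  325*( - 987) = 3^1 * 5^2*7^1*13^1 * 47^1= 320775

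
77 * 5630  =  433510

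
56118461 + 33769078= 89887539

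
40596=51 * 796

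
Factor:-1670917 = -19^1 * 87943^1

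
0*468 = 0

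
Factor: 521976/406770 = 2^2*5^( - 1) * 149^( - 1 )*239^1 = 956/745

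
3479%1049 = 332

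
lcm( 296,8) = 296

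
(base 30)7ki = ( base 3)100111020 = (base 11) 521A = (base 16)1b06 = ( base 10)6918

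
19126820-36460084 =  - 17333264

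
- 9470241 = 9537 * ( - 993)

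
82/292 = 41/146 = 0.28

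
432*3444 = 1487808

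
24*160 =3840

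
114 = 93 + 21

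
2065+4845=6910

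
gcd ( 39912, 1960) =8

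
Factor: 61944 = 2^3 * 3^1*29^1*89^1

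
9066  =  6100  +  2966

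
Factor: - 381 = -3^1*127^1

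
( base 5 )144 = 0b110001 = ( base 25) 1o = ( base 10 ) 49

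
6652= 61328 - 54676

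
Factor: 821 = 821^1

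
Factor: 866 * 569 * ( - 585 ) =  - 2^1*3^2 * 5^1*13^1*433^1*569^1 = -  288261090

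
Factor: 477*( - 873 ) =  - 416421= - 3^4*53^1*97^1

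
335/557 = 335/557 = 0.60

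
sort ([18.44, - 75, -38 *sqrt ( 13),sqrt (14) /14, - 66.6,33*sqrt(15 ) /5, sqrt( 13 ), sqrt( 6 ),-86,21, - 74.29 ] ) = [ - 38 *sqrt(13), - 86,-75, - 74.29, - 66.6,  sqrt( 14)/14,sqrt( 6), sqrt ( 13), 18.44, 21, 33*sqrt( 15 )/5]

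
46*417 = 19182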